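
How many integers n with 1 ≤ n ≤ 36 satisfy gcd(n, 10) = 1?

14

10 = 2·5. Inclusion–exclusion on these primes:
36 − ⌊36/2⌋ − ⌊36/5⌋ + ⌊36/10⌋ = 14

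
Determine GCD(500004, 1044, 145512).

36

500004 = 2² · 3² · 17 · 19 · 43; 1044 = 2² · 3² · 29; 145512 = 2³ · 3² · 43 · 47
gcd takes min exponent of each prime: 2² · 3² = 36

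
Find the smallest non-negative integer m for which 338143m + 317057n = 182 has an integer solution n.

12811

gcd(338143, 317057) = 13 (Euclid: 338143 = 1·317057 + 21086; 317057 = 15·21086 + 767; 21086 = 27·767 + 377; 767 = 2·377 + 13; 377 = 29·13 + 0), and 13 | 182.
Extended Euclid: 338143·(-827) + 317057·(882) = 13. Scale by 14: m₀ = -11578.
General solution m = m₀ + 24389t; reducing mod 24389 gives m = 12811 (and n = -13663).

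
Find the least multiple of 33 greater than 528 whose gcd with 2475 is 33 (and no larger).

Multiples of 33 above 528: 33·17, 33·18, … . Need the cofactor coprime to 2475/33 = 75.
Checking s = 17, 18, … the first with gcd(s, 75) = 1 is s = 17, giving 561.

561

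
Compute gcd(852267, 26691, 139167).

3

852267 = 3 · 13² · 41²; 26691 = 3 · 7 · 31 · 41; 139167 = 3² · 7 · 47²
gcd takes min exponent of each prime: 3 = 3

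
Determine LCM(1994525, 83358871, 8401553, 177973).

1075564924710575

lcm(1994525, 83358871) = 1994525·83358871/gcd = 166261352181275/6137 = 27091633075
lcm(27091633075, 8401553) = 27091633075·8401553/gcd = 227611791136165475/6137 = 37088445679675
lcm(37088445679675, 177973) = 37088445679675·177973/gcd = 6600741942948798775/6137 = 1075564924710575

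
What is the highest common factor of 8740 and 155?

8740 = 2² · 5 · 19 · 23
155 = 5 · 31
Common: 5 = 5

5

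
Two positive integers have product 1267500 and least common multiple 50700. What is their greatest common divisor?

From gcd × lcm = ab: gcd = 1267500 / 50700 = 25.

25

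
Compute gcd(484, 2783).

484 = 2² · 11²
2783 = 11² · 23
Common: 11² = 121

121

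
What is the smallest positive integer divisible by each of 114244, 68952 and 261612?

114244 = 2² · 13⁴; 68952 = 2³ · 3 · 13² · 17; 261612 = 2² · 3² · 13² · 43
lcm takes max exponent of each prime: 2³ · 3² · 13⁴ · 17 · 43 = 1503222552

1503222552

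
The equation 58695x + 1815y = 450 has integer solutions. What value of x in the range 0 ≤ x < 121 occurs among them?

45

Reduce mod 1815: 58695x ≡ 450 (mod 1815). With g = gcd(58695, 1815) = 15 dividing 450, divide through: 3913x ≡ 30 (mod 121).
Since gcd(3913, 121) = 1, x ≡ 30·(3913)⁻¹ ≡ 45 (mod 121). Smallest non-negative: 45.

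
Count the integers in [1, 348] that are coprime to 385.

218

Prime factors of 385: 5, 7, 11. Count integers ≤ 348 divisible by none of them.
By inclusion–exclusion: 348 − ⌊348/5⌋ − ⌊348/7⌋ − ⌊348/11⌋ + ⌊348/35⌋ + ⌊348/55⌋ + ⌊348/77⌋ − ⌊348/385⌋ = 218.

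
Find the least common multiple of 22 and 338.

3718

22 = 2 · 11; 338 = 2 · 13²
max exponents: 2 · 11 · 13² = 3718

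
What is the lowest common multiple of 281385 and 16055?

5346315

281385 = 3² · 5 · 13² · 37; 16055 = 5 · 13² · 19
max exponents: 3² · 5 · 13² · 19 · 37 = 5346315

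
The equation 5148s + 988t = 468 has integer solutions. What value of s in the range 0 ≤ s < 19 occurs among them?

7

gcd(5148, 988) = 52 (Euclid: 5148 = 5·988 + 208; 988 = 4·208 + 156; 208 = 1·156 + 52; 156 = 3·52 + 0), and 52 | 468.
Extended Euclid: 5148·(5) + 988·(-26) = 52. Scale by 9: s₀ = 45.
General solution s = s₀ + 19k; reducing mod 19 gives s = 7 (and t = -36).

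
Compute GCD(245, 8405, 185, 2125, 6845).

gcd(245, 8405): 8405 = 34·245 + 75; 245 = 3·75 + 20; 75 = 3·20 + 15; 20 = 1·15 + 5; 15 = 3·5 + 0 → 5
gcd(5, 185): 185 = 37·5 + 0 → 5
gcd(5, 2125): 2125 = 425·5 + 0 → 5
gcd(5, 6845): 6845 = 1369·5 + 0 → 5

5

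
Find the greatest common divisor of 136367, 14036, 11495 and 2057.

121

136367 = 7² · 11² · 23; 14036 = 2² · 11² · 29; 11495 = 5 · 11² · 19; 2057 = 11² · 17
gcd takes min exponent of each prime: 11² = 121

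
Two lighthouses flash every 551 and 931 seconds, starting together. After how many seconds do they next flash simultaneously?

26999

551 = 19 · 29; 931 = 7² · 19
max exponents: 7² · 19 · 29 = 26999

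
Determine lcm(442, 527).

442 = 2 · 13 · 17; 527 = 17 · 31
max exponents: 2 · 13 · 17 · 31 = 13702

13702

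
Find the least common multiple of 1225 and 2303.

1225 = 5² · 7²; 2303 = 7² · 47
max exponents: 5² · 7² · 47 = 57575

57575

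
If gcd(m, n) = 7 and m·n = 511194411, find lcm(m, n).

gcd·lcm = product, so lcm = 511194411/7 = 73027773.

73027773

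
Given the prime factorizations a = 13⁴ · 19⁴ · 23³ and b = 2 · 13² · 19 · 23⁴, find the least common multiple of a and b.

2083191298170242

max exponent per prime: 2 · 13⁴ · 19⁴ · 23⁴ = 2083191298170242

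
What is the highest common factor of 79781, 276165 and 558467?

6137

gcd(79781, 276165): 276165 = 3·79781 + 36822; 79781 = 2·36822 + 6137; 36822 = 6·6137 + 0 → 6137
gcd(6137, 558467): 558467 = 91·6137 + 0 → 6137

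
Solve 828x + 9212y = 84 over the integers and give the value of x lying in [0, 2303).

Euclid: 9212 = 11·828 + 104; 828 = 7·104 + 100; 104 = 1·100 + 4; 100 = 25·4 + 0 → gcd = 4; 84 = 4·21.
Back-substitution yields 828·(-89) + 9212·(8) = 4, so one solution is x = -89·21 = -1869, y = 8·21 = 168.
Solutions in x differ by 9212/4 = 2303; the one in [0, 2303) is -1869 mod 2303 = 434.

434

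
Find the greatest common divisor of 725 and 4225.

25

Euclid: 4225 = 5·725 + 600; 725 = 1·600 + 125; 600 = 4·125 + 100; 125 = 1·100 + 25; 100 = 4·25 + 0. Last nonzero remainder: 25.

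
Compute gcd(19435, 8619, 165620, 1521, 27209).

19435 = 5 · 13² · 23; 8619 = 3 · 13² · 17; 165620 = 2² · 5 · 7² · 13²; 1521 = 3² · 13²; 27209 = 7 · 13² · 23
gcd takes min exponent of each prime: 13² = 169

169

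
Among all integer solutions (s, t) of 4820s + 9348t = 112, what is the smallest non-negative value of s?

Euclid: 9348 = 1·4820 + 4528; 4820 = 1·4528 + 292; 4528 = 15·292 + 148; 292 = 1·148 + 144; 148 = 1·144 + 4; 144 = 36·4 + 0 → gcd = 4; 112 = 4·28.
Back-substitution yields 4820·(-64) + 9348·(33) = 4, so one solution is s = -64·28 = -1792, t = 33·28 = 924.
Solutions in s differ by 9348/4 = 2337; the one in [0, 2337) is -1792 mod 2337 = 545.

545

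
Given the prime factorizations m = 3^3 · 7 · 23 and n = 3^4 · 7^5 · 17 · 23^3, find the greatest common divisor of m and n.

min exponent per shared prime: 3^3 · 7 · 23 = 4347

4347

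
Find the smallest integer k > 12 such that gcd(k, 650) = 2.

14

Multiples of 2 above 12: 2·7, 2·8, … . Need the cofactor coprime to 650/2 = 325.
Checking s = 7, 8, … the first with gcd(s, 325) = 1 is s = 7, giving 14.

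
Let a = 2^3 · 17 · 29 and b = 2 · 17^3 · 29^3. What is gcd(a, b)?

986

min exponent per shared prime: 2 · 17 · 29 = 986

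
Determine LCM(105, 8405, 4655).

23475165

lcm(105, 8405) = 105·8405/gcd = 882525/5 = 176505
lcm(176505, 4655) = 176505·4655/gcd = 821630775/35 = 23475165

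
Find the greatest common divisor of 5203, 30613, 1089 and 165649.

121

gcd(5203, 30613): 30613 = 5·5203 + 4598; 5203 = 1·4598 + 605; 4598 = 7·605 + 363; 605 = 1·363 + 242; 363 = 1·242 + 121; 242 = 2·121 + 0 → 121
gcd(121, 1089): 1089 = 9·121 + 0 → 121
gcd(121, 165649): 165649 = 1369·121 + 0 → 121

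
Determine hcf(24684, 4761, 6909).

3

gcd(24684, 4761): 24684 = 5·4761 + 879; 4761 = 5·879 + 366; 879 = 2·366 + 147; 366 = 2·147 + 72; 147 = 2·72 + 3; 72 = 24·3 + 0 → 3
gcd(3, 6909): 6909 = 2303·3 + 0 → 3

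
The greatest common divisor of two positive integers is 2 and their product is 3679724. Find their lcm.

Since gcd(u,v)·lcm(u,v) = uv, lcm = 3679724/2 = 1839862.

1839862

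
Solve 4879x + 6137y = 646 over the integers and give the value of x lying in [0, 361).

Euclid: 6137 = 1·4879 + 1258; 4879 = 3·1258 + 1105; 1258 = 1·1105 + 153; 1105 = 7·153 + 34; 153 = 4·34 + 17; 34 = 2·17 + 0 → gcd = 17; 646 = 17·38.
Back-substitution yields 4879·(-161) + 6137·(128) = 17, so one solution is x = -161·38 = -6118, y = 128·38 = 4864.
Solutions in x differ by 6137/17 = 361; the one in [0, 361) is -6118 mod 361 = 19.

19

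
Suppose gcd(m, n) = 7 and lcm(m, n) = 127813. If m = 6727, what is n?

m·n = gcd·lcm = 7·127813 = 894691, so n = 894691/6727 = 133.

133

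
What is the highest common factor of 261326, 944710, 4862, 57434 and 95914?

261326 = 2 · 13 · 19 · 23²; 944710 = 2 · 5 · 13³ · 43; 4862 = 2 · 11 · 13 · 17; 57434 = 2 · 13 · 47²; 95914 = 2 · 7 · 13 · 17 · 31
gcd takes min exponent of each prime: 2 · 13 = 26

26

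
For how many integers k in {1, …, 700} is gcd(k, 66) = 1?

Prime factors of 66: 2, 3, 11. Count integers ≤ 700 divisible by none of them.
By inclusion–exclusion: 700 − ⌊700/2⌋ − ⌊700/3⌋ − ⌊700/11⌋ + ⌊700/6⌋ + ⌊700/22⌋ + ⌊700/33⌋ − ⌊700/66⌋ = 212.

212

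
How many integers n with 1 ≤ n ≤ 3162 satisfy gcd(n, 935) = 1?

Prime factors of 935: 5, 11, 17. Count integers ≤ 3162 divisible by none of them.
By inclusion–exclusion: 3162 − ⌊3162/5⌋ − ⌊3162/11⌋ − ⌊3162/17⌋ + ⌊3162/55⌋ + ⌊3162/85⌋ + ⌊3162/187⌋ − ⌊3162/935⌋ = 2164.

2164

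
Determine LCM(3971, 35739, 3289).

3971 = 11 · 19²; 35739 = 3² · 11 · 19²; 3289 = 11 · 13 · 23
lcm takes max exponent of each prime: 3² · 11 · 13 · 19² · 23 = 10685961

10685961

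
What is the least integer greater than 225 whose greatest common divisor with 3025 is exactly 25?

3025 = 25·121. Any k with gcd(k, 3025) = 25 is a multiple of 25, say 25s, with s coprime to 121.
Need s > 225/25, so s ≥ 10. First s ≥ 10 with gcd(s, 121) = 1 is s = 10. Thus k = 25·10 = 250.

250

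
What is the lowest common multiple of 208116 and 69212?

3601031148

gcd first: 208116 = 3·69212 + 480; 69212 = 144·480 + 92; 480 = 5·92 + 20; 92 = 4·20 + 12; 20 = 1·12 + 8; 12 = 1·8 + 4; 8 = 2·4 + 0 → gcd = 4
lcm = 208116·69212/gcd = 14404124592/4 = 3601031148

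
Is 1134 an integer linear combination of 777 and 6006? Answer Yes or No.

By Bézout, 777x + 6006y = 1134 has integer solutions iff gcd(777, 6006) | 1134.
Euclid: 6006 = 7·777 + 567; 777 = 1·567 + 210; 567 = 2·210 + 147; 210 = 1·147 + 63; 147 = 2·63 + 21; 63 = 3·21 + 0. gcd = 21; 1134 mod 21 = 0. Yes.

Yes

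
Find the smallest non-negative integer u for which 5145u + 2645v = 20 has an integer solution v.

Reduce mod 2645: 5145u ≡ 20 (mod 2645). With g = gcd(5145, 2645) = 5 dividing 20, divide through: 1029u ≡ 4 (mod 529).
Since gcd(1029, 529) = 1, u ≡ 4·(1029)⁻¹ ≡ 237 (mod 529). Smallest non-negative: 237.

237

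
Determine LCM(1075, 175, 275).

lcm(1075, 175) = 1075·175/gcd = 188125/25 = 7525
lcm(7525, 275) = 7525·275/gcd = 2069375/25 = 82775

82775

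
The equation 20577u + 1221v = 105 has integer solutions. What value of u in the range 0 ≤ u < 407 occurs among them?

169

gcd(20577, 1221) = 3 (Euclid: 20577 = 16·1221 + 1041; 1221 = 1·1041 + 180; 1041 = 5·180 + 141; 180 = 1·141 + 39; 141 = 3·39 + 24; 39 = 1·24 + 15; 24 = 1·15 + 9; 15 = 1·9 + 6; 9 = 1·6 + 3; 6 = 2·3 + 0), and 3 | 105.
Extended Euclid: 20577·(156) + 1221·(-2629) = 3. Scale by 35: u₀ = 5460.
General solution u = u₀ + 407t; reducing mod 407 gives u = 169 (and v = -2848).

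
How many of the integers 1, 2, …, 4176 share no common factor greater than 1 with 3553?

3385

Prime factors of 3553: 11, 17, 19. Count integers ≤ 4176 divisible by none of them.
By inclusion–exclusion: 4176 − ⌊4176/11⌋ − ⌊4176/17⌋ − ⌊4176/19⌋ + ⌊4176/187⌋ + ⌊4176/209⌋ + ⌊4176/323⌋ − ⌊4176/3553⌋ = 3385.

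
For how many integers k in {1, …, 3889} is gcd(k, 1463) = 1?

1463 = 7·11·19. Inclusion–exclusion on these primes:
3889 − ⌊3889/7⌋ − ⌊3889/11⌋ − ⌊3889/19⌋ + ⌊3889/77⌋ + ⌊3889/133⌋ + ⌊3889/209⌋ − ⌊3889/1463⌋ = 2872

2872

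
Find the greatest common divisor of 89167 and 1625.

89167 = 13 · 19³
1625 = 5³ · 13
Common: 13 = 13

13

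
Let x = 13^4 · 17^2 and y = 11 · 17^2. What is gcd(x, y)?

min exponent per shared prime: 17^2 = 289

289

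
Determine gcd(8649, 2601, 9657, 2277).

9

8649 = 3² · 31²; 2601 = 3² · 17²; 9657 = 3² · 29 · 37; 2277 = 3² · 11 · 23
gcd takes min exponent of each prime: 3² = 9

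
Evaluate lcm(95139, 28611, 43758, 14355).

95139 = 3² · 11 · 31²; 28611 = 3² · 11 · 17²; 43758 = 2 · 3² · 11 · 13 · 17; 14355 = 3² · 5 · 11 · 29
lcm takes max exponent of each prime: 2 · 3² · 5 · 11 · 13 · 17² · 29 · 31² = 103656794670

103656794670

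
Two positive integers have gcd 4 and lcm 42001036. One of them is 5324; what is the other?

31556

Using uv = gcd(u,v)·lcm(u,v) = 4·42001036 = 168004144, we get v = 168004144/5324 = 31556.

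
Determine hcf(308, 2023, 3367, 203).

gcd(308, 2023): 2023 = 6·308 + 175; 308 = 1·175 + 133; 175 = 1·133 + 42; 133 = 3·42 + 7; 42 = 6·7 + 0 → 7
gcd(7, 3367): 3367 = 481·7 + 0 → 7
gcd(7, 203): 203 = 29·7 + 0 → 7

7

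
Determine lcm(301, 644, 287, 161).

301 = 7 · 43; 644 = 2² · 7 · 23; 287 = 7 · 41; 161 = 7 · 23
lcm takes max exponent of each prime: 2² · 7 · 23 · 41 · 43 = 1135372

1135372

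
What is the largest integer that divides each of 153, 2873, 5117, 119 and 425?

gcd(153, 2873): 2873 = 18·153 + 119; 153 = 1·119 + 34; 119 = 3·34 + 17; 34 = 2·17 + 0 → 17
gcd(17, 5117): 5117 = 301·17 + 0 → 17
gcd(17, 119): 119 = 7·17 + 0 → 17
gcd(17, 425): 425 = 25·17 + 0 → 17

17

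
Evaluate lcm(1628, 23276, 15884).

1628 = 2² · 11 · 37; 23276 = 2² · 11 · 23²; 15884 = 2² · 11 · 19²
lcm takes max exponent of each prime: 2² · 11 · 19² · 23² · 37 = 310897532

310897532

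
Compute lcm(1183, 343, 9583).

lcm(1183, 343) = 1183·343/gcd = 405769/7 = 57967
lcm(57967, 9583) = 57967·9583/gcd = 555497761/7 = 79356823

79356823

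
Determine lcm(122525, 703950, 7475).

6103950450

lcm(122525, 703950) = 122525·703950/gcd = 86251473750/325 = 265389150
lcm(265389150, 7475) = 265389150·7475/gcd = 1983783896250/325 = 6103950450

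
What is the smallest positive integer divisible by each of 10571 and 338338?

325142818

gcd first: 338338 = 32·10571 + 66; 10571 = 160·66 + 11; 66 = 6·11 + 0 → gcd = 11
lcm = 10571·338338/gcd = 3576570998/11 = 325142818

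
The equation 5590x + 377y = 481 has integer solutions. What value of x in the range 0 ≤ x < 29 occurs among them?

Reduce mod 377: 5590x ≡ 481 (mod 377). With g = gcd(5590, 377) = 13 dividing 481, divide through: 430x ≡ 37 (mod 29).
Since gcd(430, 29) = 1, x ≡ 37·(430)⁻¹ ≡ 10 (mod 29). Smallest non-negative: 10.

10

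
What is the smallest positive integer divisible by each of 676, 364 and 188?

222404

lcm(676, 364) = 676·364/gcd = 246064/52 = 4732
lcm(4732, 188) = 4732·188/gcd = 889616/4 = 222404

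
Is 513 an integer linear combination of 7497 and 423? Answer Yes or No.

Yes

gcd(7497, 423): 7497 = 17·423 + 306; 423 = 1·306 + 117; 306 = 2·117 + 72; 117 = 1·72 + 45; 72 = 1·45 + 27; 45 = 1·27 + 18; 27 = 1·18 + 9; 18 = 2·9 + 0 → 9
9 divides 513, so a solution exists.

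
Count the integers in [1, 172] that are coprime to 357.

93

Prime factors of 357: 3, 7, 17. Count integers ≤ 172 divisible by none of them.
By inclusion–exclusion: 172 − ⌊172/3⌋ − ⌊172/7⌋ − ⌊172/17⌋ + ⌊172/21⌋ + ⌊172/51⌋ + ⌊172/119⌋ − ⌊172/357⌋ = 93.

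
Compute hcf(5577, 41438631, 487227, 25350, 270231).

5577 = 3 · 11 · 13²; 41438631 = 3 · 13² · 37 · 47²; 487227 = 3 · 13² · 31²; 25350 = 2 · 3 · 5² · 13²; 270231 = 3 · 13³ · 41
gcd takes min exponent of each prime: 3 · 13² = 507

507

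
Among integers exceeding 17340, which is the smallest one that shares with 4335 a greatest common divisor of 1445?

18785

Multiples of 1445 above 17340: 1445·13, 1445·14, … . Need the cofactor coprime to 4335/1445 = 3.
Checking s = 13, 14, … the first with gcd(s, 3) = 1 is s = 13, giving 18785.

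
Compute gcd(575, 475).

575 = 5² · 23
475 = 5² · 19
Common: 5² = 25

25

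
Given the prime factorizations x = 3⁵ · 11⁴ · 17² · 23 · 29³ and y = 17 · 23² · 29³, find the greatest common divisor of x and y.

min exponent per shared prime: 17 · 23 · 29³ = 9536099

9536099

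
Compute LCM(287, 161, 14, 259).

287 = 7 · 41; 161 = 7 · 23; 14 = 2 · 7; 259 = 7 · 37
lcm takes max exponent of each prime: 2 · 7 · 23 · 37 · 41 = 488474

488474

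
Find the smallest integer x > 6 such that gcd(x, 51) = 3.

9

51 = 3·17. Any x with gcd(x, 51) = 3 is a multiple of 3, say 3s, with s coprime to 17.
Need s > 6/3, so s ≥ 3. First s ≥ 3 with gcd(s, 17) = 1 is s = 3. Thus x = 3·3 = 9.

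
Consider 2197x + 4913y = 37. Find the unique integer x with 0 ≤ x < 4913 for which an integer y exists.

3048

Reduce mod 4913: 2197x ≡ 37 (mod 4913). With g = gcd(2197, 4913) = 1 dividing 37, divide through: 2197x ≡ 37 (mod 4913).
Since gcd(2197, 4913) = 1, x ≡ 37·(2197)⁻¹ ≡ 3048 (mod 4913). Smallest non-negative: 3048.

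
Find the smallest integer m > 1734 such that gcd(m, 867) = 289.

2023

Multiples of 289 above 1734: 289·7, 289·8, … . Need the cofactor coprime to 867/289 = 3.
Checking s = 7, 8, … the first with gcd(s, 3) = 1 is s = 7, giving 2023.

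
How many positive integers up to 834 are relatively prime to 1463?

Prime factors of 1463: 7, 11, 19. Count integers ≤ 834 divisible by none of them.
By inclusion–exclusion: 834 − ⌊834/7⌋ − ⌊834/11⌋ − ⌊834/19⌋ + ⌊834/77⌋ + ⌊834/133⌋ + ⌊834/209⌋ − ⌊834/1463⌋ = 616.

616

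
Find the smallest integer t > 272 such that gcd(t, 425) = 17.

289

gcd(t, 425) = 17 forces 17 | t; write t = 17s. Then gcd(17s, 17·25) = 17·gcd(s, 25), so need gcd(s, 25) = 1.
17s > 272 gives s ≥ 17. The least s ≥ 17 coprime to 25 is 17, so t = 17·17 = 289.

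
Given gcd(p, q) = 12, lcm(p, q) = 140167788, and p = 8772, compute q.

Using pq = gcd(p,q)·lcm(p,q) = 12·140167788 = 1682013456, we get q = 1682013456/8772 = 191748.

191748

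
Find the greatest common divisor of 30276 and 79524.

Euclid: 79524 = 2·30276 + 18972; 30276 = 1·18972 + 11304; 18972 = 1·11304 + 7668; 11304 = 1·7668 + 3636; 7668 = 2·3636 + 396; 3636 = 9·396 + 72; 396 = 5·72 + 36; 72 = 2·36 + 0. Last nonzero remainder: 36.

36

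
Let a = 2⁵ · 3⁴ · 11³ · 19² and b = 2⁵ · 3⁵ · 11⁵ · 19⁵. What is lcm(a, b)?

max exponent per prime: 2⁵ · 3⁵ · 11⁵ · 19⁵ = 3100899439101024

3100899439101024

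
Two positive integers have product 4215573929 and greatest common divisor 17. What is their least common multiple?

247974937

gcd·lcm = product, so lcm = 4215573929/17 = 247974937.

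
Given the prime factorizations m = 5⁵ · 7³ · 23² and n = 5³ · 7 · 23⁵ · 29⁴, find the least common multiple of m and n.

4879499899657403125

max exponent per prime: 5⁵ · 7³ · 23⁵ · 29⁴ = 4879499899657403125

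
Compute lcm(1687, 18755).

31639685

1687 = 7 · 241; 18755 = 5 · 11² · 31
max exponents: 5 · 7 · 11² · 31 · 241 = 31639685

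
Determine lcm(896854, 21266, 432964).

lcm(896854, 21266) = 896854·21266/gcd = 19072497164/14 = 1362321226
lcm(1362321226, 432964) = 1362321226·432964/gcd = 589836047293864/216482 = 2724642452

2724642452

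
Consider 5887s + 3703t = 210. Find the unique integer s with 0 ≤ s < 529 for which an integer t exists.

112

gcd(5887, 3703) = 7 (Euclid: 5887 = 1·3703 + 2184; 3703 = 1·2184 + 1519; 2184 = 1·1519 + 665; 1519 = 2·665 + 189; 665 = 3·189 + 98; 189 = 1·98 + 91; 98 = 1·91 + 7; 91 = 13·7 + 0), and 7 | 210.
Extended Euclid: 5887·(39) + 3703·(-62) = 7. Scale by 30: s₀ = 1170.
General solution s = s₀ + 529k; reducing mod 529 gives s = 112 (and t = -178).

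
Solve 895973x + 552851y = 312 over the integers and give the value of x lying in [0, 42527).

34010

Euclid: 895973 = 1·552851 + 343122; 552851 = 1·343122 + 209729; 343122 = 1·209729 + 133393; 209729 = 1·133393 + 76336; 133393 = 1·76336 + 57057; 76336 = 1·57057 + 19279; 57057 = 2·19279 + 18499; 19279 = 1·18499 + 780; 18499 = 23·780 + 559; 780 = 1·559 + 221; 559 = 2·221 + 117; 221 = 1·117 + 104; 117 = 1·104 + 13; 104 = 8·13 + 0 → gcd = 13; 312 = 13·24.
Back-substitution yields 895973·(4961) + 552851·(-8040) = 13, so one solution is x = 4961·24 = 119064, y = -8040·24 = -192960.
Solutions in x differ by 552851/13 = 42527; the one in [0, 42527) is 119064 mod 42527 = 34010.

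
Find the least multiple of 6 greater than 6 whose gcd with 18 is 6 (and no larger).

18 = 6·3. Any x with gcd(x, 18) = 6 is a multiple of 6, say 6s, with s coprime to 3.
Need s > 6/6, so s ≥ 2. First s ≥ 2 with gcd(s, 3) = 1 is s = 2. Thus x = 6·2 = 12.

12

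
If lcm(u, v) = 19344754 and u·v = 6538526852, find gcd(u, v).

From gcd × lcm = uv: gcd = 6538526852 / 19344754 = 338.

338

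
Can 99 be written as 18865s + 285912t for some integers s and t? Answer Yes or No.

Yes

gcd(18865, 285912): 285912 = 15·18865 + 2937; 18865 = 6·2937 + 1243; 2937 = 2·1243 + 451; 1243 = 2·451 + 341; 451 = 1·341 + 110; 341 = 3·110 + 11; 110 = 10·11 + 0 → 11
11 divides 99, so a solution exists.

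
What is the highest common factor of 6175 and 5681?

247

Euclid: 6175 = 1·5681 + 494; 5681 = 11·494 + 247; 494 = 2·247 + 0. Last nonzero remainder: 247.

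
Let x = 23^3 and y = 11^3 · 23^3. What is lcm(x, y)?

16194277

max exponent per prime: 11^3 · 23^3 = 16194277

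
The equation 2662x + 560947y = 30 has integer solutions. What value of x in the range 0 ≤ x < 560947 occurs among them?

68696

Euclid: 560947 = 210·2662 + 1927; 2662 = 1·1927 + 735; 1927 = 2·735 + 457; 735 = 1·457 + 278; 457 = 1·278 + 179; 278 = 1·179 + 99; 179 = 1·99 + 80; 99 = 1·80 + 19; 80 = 4·19 + 4; 19 = 4·4 + 3; 4 = 1·3 + 1; 3 = 3·1 + 0 → gcd = 1; 30 = 1·30.
Back-substitution yields 2662·(-147296) + 560947·(699) = 1, so one solution is x = -147296·30 = -4418880, y = 699·30 = 20970.
Solutions in x differ by 560947/1 = 560947; the one in [0, 560947) is -4418880 mod 560947 = 68696.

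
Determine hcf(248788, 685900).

248788 = 2² · 37 · 41²
685900 = 2² · 5² · 19³
Common: 2² = 4

4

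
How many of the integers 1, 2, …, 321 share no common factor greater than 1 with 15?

171

Prime factors of 15: 3, 5. Count integers ≤ 321 divisible by none of them.
By inclusion–exclusion: 321 − ⌊321/3⌋ − ⌊321/5⌋ + ⌊321/15⌋ = 171.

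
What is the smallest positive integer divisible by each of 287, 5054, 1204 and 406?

287 = 7 · 41; 5054 = 2 · 7 · 19²; 1204 = 2² · 7 · 43; 406 = 2 · 7 · 29
lcm takes max exponent of each prime: 2² · 7 · 19² · 29 · 41 · 43 = 516791716

516791716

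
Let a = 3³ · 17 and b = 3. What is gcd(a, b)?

min exponent per shared prime: 3 = 3

3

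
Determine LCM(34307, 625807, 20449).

2195956763

34307 = 7 · 13² · 29; 625807 = 7 · 13² · 23²; 20449 = 11² · 13²
lcm takes max exponent of each prime: 7 · 11² · 13² · 23² · 29 = 2195956763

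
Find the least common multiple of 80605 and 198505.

3200099105

80605 = 5 · 7³ · 47; 198505 = 5 · 29 · 37²
max exponents: 5 · 7³ · 29 · 37² · 47 = 3200099105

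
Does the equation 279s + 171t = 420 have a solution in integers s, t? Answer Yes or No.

By Bézout, 279s + 171t = 420 has integer solutions iff gcd(279, 171) | 420.
Euclid: 279 = 1·171 + 108; 171 = 1·108 + 63; 108 = 1·63 + 45; 63 = 1·45 + 18; 45 = 2·18 + 9; 18 = 2·9 + 0. gcd = 9; 420 mod 9 = 6. No.

No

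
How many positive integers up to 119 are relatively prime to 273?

63

273 = 3·7·13. Inclusion–exclusion on these primes:
119 − ⌊119/3⌋ − ⌊119/7⌋ − ⌊119/13⌋ + ⌊119/21⌋ + ⌊119/39⌋ + ⌊119/91⌋ − ⌊119/273⌋ = 63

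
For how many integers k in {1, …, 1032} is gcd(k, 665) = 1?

665 = 5·7·19. Inclusion–exclusion on these primes:
1032 − ⌊1032/5⌋ − ⌊1032/7⌋ − ⌊1032/19⌋ + ⌊1032/35⌋ + ⌊1032/95⌋ + ⌊1032/133⌋ − ⌊1032/665⌋ = 670

670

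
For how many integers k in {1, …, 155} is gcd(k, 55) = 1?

Prime factors of 55: 5, 11. Count integers ≤ 155 divisible by none of them.
By inclusion–exclusion: 155 − ⌊155/5⌋ − ⌊155/11⌋ + ⌊155/55⌋ = 112.

112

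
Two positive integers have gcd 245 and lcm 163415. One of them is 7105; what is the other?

5635

p·q = gcd·lcm = 245·163415 = 40036675, so q = 40036675/7105 = 5635.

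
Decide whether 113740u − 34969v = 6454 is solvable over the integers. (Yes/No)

By Bézout, 113740u − 34969v = 6454 has integer solutions iff gcd(113740, 34969) | 6454.
Euclid: 113740 = 3·34969 + 8833; 34969 = 3·8833 + 8470; 8833 = 1·8470 + 363; 8470 = 23·363 + 121; 363 = 3·121 + 0. gcd = 121; 6454 mod 121 = 41. No.

No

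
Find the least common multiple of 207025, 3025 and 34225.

34293484225

207025 = 5² · 7² · 13²; 3025 = 5² · 11²; 34225 = 5² · 37²
lcm takes max exponent of each prime: 5² · 7² · 11² · 13² · 37² = 34293484225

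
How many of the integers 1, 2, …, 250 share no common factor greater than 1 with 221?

Prime factors of 221: 13, 17. Count integers ≤ 250 divisible by none of them.
By inclusion–exclusion: 250 − ⌊250/13⌋ − ⌊250/17⌋ + ⌊250/221⌋ = 218.

218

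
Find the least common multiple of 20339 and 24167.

44684783

20339 = 11 · 43²; 24167 = 11 · 13³
max exponents: 11 · 13³ · 43² = 44684783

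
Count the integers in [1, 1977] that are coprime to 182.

783

Prime factors of 182: 2, 7, 13. Count integers ≤ 1977 divisible by none of them.
By inclusion–exclusion: 1977 − ⌊1977/2⌋ − ⌊1977/7⌋ − ⌊1977/13⌋ + ⌊1977/14⌋ + ⌊1977/26⌋ + ⌊1977/91⌋ − ⌊1977/182⌋ = 783.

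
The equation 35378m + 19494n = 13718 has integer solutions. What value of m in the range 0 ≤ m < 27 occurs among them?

7

gcd(35378, 19494) = 722 (Euclid: 35378 = 1·19494 + 15884; 19494 = 1·15884 + 3610; 15884 = 4·3610 + 1444; 3610 = 2·1444 + 722; 1444 = 2·722 + 0), and 722 | 13718.
Extended Euclid: 35378·(-11) + 19494·(20) = 722. Scale by 19: m₀ = -209.
General solution m = m₀ + 27t; reducing mod 27 gives m = 7 (and n = -12).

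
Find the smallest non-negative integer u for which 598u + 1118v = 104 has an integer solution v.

Euclid: 1118 = 1·598 + 520; 598 = 1·520 + 78; 520 = 6·78 + 52; 78 = 1·52 + 26; 52 = 2·26 + 0 → gcd = 26; 104 = 26·4.
Back-substitution yields 598·(15) + 1118·(-8) = 26, so one solution is u = 15·4 = 60, v = -8·4 = -32.
Solutions in u differ by 1118/26 = 43; the one in [0, 43) is 60 mod 43 = 17.

17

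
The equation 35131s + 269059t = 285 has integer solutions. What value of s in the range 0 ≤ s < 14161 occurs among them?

13847

Reduce mod 269059: 35131s ≡ 285 (mod 269059). With g = gcd(35131, 269059) = 19 dividing 285, divide through: 1849s ≡ 15 (mod 14161).
Since gcd(1849, 14161) = 1, s ≡ 15·(1849)⁻¹ ≡ 13847 (mod 14161). Smallest non-negative: 13847.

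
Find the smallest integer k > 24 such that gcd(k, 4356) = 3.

39

Multiples of 3 above 24: 3·9, 3·10, … . Need the cofactor coprime to 4356/3 = 1452.
Checking s = 9, 10, … the first with gcd(s, 1452) = 1 is s = 13, giving 39.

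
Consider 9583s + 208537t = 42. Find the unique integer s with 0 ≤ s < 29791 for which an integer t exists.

Reduce mod 208537: 9583s ≡ 42 (mod 208537). With g = gcd(9583, 208537) = 7 dividing 42, divide through: 1369s ≡ 6 (mod 29791).
Since gcd(1369, 29791) = 1, s ≡ 6·(1369)⁻¹ ≡ 13666 (mod 29791). Smallest non-negative: 13666.

13666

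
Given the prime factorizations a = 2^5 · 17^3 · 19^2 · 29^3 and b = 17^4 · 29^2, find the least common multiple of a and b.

23531350864288

max exponent per prime: 2^5 · 17^4 · 19^2 · 29^3 = 23531350864288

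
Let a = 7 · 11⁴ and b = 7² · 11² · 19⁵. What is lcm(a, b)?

max exponent per prime: 7² · 11⁴ · 19⁵ = 1776375707491

1776375707491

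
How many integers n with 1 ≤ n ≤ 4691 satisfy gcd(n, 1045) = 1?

Prime factors of 1045: 5, 11, 19. Count integers ≤ 4691 divisible by none of them.
By inclusion–exclusion: 4691 − ⌊4691/5⌋ − ⌊4691/11⌋ − ⌊4691/19⌋ + ⌊4691/55⌋ + ⌊4691/95⌋ + ⌊4691/209⌋ − ⌊4691/1045⌋ = 3233.

3233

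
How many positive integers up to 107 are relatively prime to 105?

50

Prime factors of 105: 3, 5, 7. Count integers ≤ 107 divisible by none of them.
By inclusion–exclusion: 107 − ⌊107/3⌋ − ⌊107/5⌋ − ⌊107/7⌋ + ⌊107/15⌋ + ⌊107/21⌋ + ⌊107/35⌋ − ⌊107/105⌋ = 50.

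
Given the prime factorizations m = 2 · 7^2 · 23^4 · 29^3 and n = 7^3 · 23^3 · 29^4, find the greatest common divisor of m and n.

14540307187

min exponent per shared prime: 7^2 · 23^3 · 29^3 = 14540307187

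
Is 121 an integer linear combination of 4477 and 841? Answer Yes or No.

By Bézout, 4477s − 841t = 121 has integer solutions iff gcd(4477, 841) | 121.
Euclid: 4477 = 5·841 + 272; 841 = 3·272 + 25; 272 = 10·25 + 22; 25 = 1·22 + 3; 22 = 7·3 + 1; 3 = 3·1 + 0. gcd = 1; 121 mod 1 = 0. Yes.

Yes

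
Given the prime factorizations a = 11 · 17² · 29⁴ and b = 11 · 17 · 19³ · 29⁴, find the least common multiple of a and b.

max exponent per prime: 11 · 17² · 19³ · 29⁴ = 15422093164841

15422093164841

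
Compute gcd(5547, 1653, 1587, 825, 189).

gcd(5547, 1653): 5547 = 3·1653 + 588; 1653 = 2·588 + 477; 588 = 1·477 + 111; 477 = 4·111 + 33; 111 = 3·33 + 12; 33 = 2·12 + 9; 12 = 1·9 + 3; 9 = 3·3 + 0 → 3
gcd(3, 1587): 1587 = 529·3 + 0 → 3
gcd(3, 825): 825 = 275·3 + 0 → 3
gcd(3, 189): 189 = 63·3 + 0 → 3

3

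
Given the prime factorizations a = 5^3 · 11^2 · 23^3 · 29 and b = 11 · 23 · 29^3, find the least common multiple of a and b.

4488207065375

max exponent per prime: 5^3 · 11^2 · 23^3 · 29^3 = 4488207065375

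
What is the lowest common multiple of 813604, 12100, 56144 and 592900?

115613128400

lcm(813604, 12100) = 813604·12100/gcd = 9844608400/484 = 20340100
lcm(20340100, 56144) = 20340100·56144/gcd = 1141974574400/484 = 2359451600
lcm(2359451600, 592900) = 2359451600·592900/gcd = 1398918853640000/12100 = 115613128400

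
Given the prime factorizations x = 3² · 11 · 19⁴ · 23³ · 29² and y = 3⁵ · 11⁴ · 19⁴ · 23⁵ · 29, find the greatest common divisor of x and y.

min exponent per shared prime: 3² · 11 · 19⁴ · 23³ · 29 = 4552302407697

4552302407697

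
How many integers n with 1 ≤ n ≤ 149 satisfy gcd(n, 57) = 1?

57 = 3·19. Inclusion–exclusion on these primes:
149 − ⌊149/3⌋ − ⌊149/19⌋ + ⌊149/57⌋ = 95

95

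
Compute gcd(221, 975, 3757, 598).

gcd(221, 975): 975 = 4·221 + 91; 221 = 2·91 + 39; 91 = 2·39 + 13; 39 = 3·13 + 0 → 13
gcd(13, 3757): 3757 = 289·13 + 0 → 13
gcd(13, 598): 598 = 46·13 + 0 → 13

13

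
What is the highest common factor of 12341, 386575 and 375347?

7

gcd(12341, 386575): 386575 = 31·12341 + 4004; 12341 = 3·4004 + 329; 4004 = 12·329 + 56; 329 = 5·56 + 49; 56 = 1·49 + 7; 49 = 7·7 + 0 → 7
gcd(7, 375347): 375347 = 53621·7 + 0 → 7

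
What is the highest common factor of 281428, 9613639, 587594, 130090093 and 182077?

133

gcd(281428, 9613639): 9613639 = 34·281428 + 45087; 281428 = 6·45087 + 10906; 45087 = 4·10906 + 1463; 10906 = 7·1463 + 665; 1463 = 2·665 + 133; 665 = 5·133 + 0 → 133
gcd(133, 587594): 587594 = 4418·133 + 0 → 133
gcd(133, 130090093): 130090093 = 978121·133 + 0 → 133
gcd(133, 182077): 182077 = 1369·133 + 0 → 133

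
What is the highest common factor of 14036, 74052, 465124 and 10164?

14036 = 2² · 11² · 29; 74052 = 2² · 3² · 11² · 17; 465124 = 2² · 11² · 31²; 10164 = 2² · 3 · 7 · 11²
gcd takes min exponent of each prime: 2² · 11² = 484

484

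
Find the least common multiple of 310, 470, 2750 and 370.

148249750

lcm(310, 470) = 310·470/gcd = 145700/10 = 14570
lcm(14570, 2750) = 14570·2750/gcd = 40067500/10 = 4006750
lcm(4006750, 370) = 4006750·370/gcd = 1482497500/10 = 148249750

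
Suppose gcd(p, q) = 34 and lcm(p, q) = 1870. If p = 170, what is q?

Using pq = gcd(p,q)·lcm(p,q) = 34·1870 = 63580, we get q = 63580/170 = 374.

374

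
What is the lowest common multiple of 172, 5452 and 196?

172 = 2² · 43; 5452 = 2² · 29 · 47; 196 = 2² · 7²
lcm takes max exponent of each prime: 2² · 7² · 29 · 43 · 47 = 11487364

11487364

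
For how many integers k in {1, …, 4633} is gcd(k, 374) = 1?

Prime factors of 374: 2, 11, 17. Count integers ≤ 4633 divisible by none of them.
By inclusion–exclusion: 4633 − ⌊4633/2⌋ − ⌊4633/11⌋ − ⌊4633/17⌋ + ⌊4633/22⌋ + ⌊4633/34⌋ + ⌊4633/187⌋ − ⌊4633/374⌋ = 1982.

1982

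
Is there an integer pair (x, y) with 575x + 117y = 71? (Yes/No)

gcd(575, 117): 575 = 4·117 + 107; 117 = 1·107 + 10; 107 = 10·10 + 7; 10 = 1·7 + 3; 7 = 2·3 + 1; 3 = 3·1 + 0 → 1
1 divides 71, so a solution exists.

Yes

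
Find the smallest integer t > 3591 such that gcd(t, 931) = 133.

931 = 133·7. Any t with gcd(t, 931) = 133 is a multiple of 133, say 133s, with s coprime to 7.
Need s > 3591/133, so s ≥ 28. First s ≥ 28 with gcd(s, 7) = 1 is s = 29. Thus t = 133·29 = 3857.

3857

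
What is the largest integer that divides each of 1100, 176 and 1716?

44

1100 = 2² · 5² · 11; 176 = 2⁴ · 11; 1716 = 2² · 3 · 11 · 13
gcd takes min exponent of each prime: 2² · 11 = 44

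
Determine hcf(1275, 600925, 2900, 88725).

25

1275 = 3 · 5² · 17; 600925 = 5² · 13 · 43²; 2900 = 2² · 5² · 29; 88725 = 3 · 5² · 7 · 13²
gcd takes min exponent of each prime: 5² = 25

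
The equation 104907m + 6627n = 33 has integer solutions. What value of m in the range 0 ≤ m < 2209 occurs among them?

gcd(104907, 6627) = 3 (Euclid: 104907 = 15·6627 + 5502; 6627 = 1·5502 + 1125; 5502 = 4·1125 + 1002; 1125 = 1·1002 + 123; 1002 = 8·123 + 18; 123 = 6·18 + 15; 18 = 1·15 + 3; 15 = 5·3 + 0), and 3 | 33.
Extended Euclid: 104907·(377) + 6627·(-5968) = 3. Scale by 11: m₀ = 4147.
General solution m = m₀ + 2209t; reducing mod 2209 gives m = 1938 (and n = -30679).

1938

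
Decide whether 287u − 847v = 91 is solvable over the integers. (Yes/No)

Yes

By Bézout, 287u − 847v = 91 has integer solutions iff gcd(287, 847) | 91.
Euclid: 847 = 2·287 + 273; 287 = 1·273 + 14; 273 = 19·14 + 7; 14 = 2·7 + 0. gcd = 7; 91 mod 7 = 0. Yes.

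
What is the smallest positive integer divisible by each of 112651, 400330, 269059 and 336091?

112651 = 7² · 11² · 19; 400330 = 2 · 5 · 7² · 19 · 43; 269059 = 7² · 17² · 19; 336091 = 7² · 19³
lcm takes max exponent of each prime: 2 · 5 · 7² · 11² · 17² · 19³ · 43 = 5053689456970

5053689456970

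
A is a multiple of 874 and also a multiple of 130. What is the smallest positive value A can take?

874 = 2 · 19 · 23; 130 = 2 · 5 · 13
max exponents: 2 · 5 · 13 · 19 · 23 = 56810

56810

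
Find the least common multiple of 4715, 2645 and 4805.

lcm(4715, 2645) = 4715·2645/gcd = 12471175/115 = 108445
lcm(108445, 4805) = 108445·4805/gcd = 521078225/5 = 104215645

104215645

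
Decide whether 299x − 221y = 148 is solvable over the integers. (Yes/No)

gcd(299, 221): 299 = 1·221 + 78; 221 = 2·78 + 65; 78 = 1·65 + 13; 65 = 5·13 + 0 → 13
13 does not divide 148, so a solution does not exist.

No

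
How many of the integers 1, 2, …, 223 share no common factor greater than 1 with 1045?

155

Prime factors of 1045: 5, 11, 19. Count integers ≤ 223 divisible by none of them.
By inclusion–exclusion: 223 − ⌊223/5⌋ − ⌊223/11⌋ − ⌊223/19⌋ + ⌊223/55⌋ + ⌊223/95⌋ + ⌊223/209⌋ − ⌊223/1045⌋ = 155.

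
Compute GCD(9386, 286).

26

9386 = 2 · 13 · 19²
286 = 2 · 11 · 13
Common: 2 · 13 = 26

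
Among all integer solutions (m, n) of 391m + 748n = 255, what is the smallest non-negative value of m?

37

gcd(391, 748) = 17 (Euclid: 748 = 1·391 + 357; 391 = 1·357 + 34; 357 = 10·34 + 17; 34 = 2·17 + 0), and 17 | 255.
Extended Euclid: 391·(-21) + 748·(11) = 17. Scale by 15: m₀ = -315.
General solution m = m₀ + 44t; reducing mod 44 gives m = 37 (and n = -19).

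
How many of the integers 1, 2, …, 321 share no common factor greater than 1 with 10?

129

Prime factors of 10: 2, 5. Count integers ≤ 321 divisible by none of them.
By inclusion–exclusion: 321 − ⌊321/2⌋ − ⌊321/5⌋ + ⌊321/10⌋ = 129.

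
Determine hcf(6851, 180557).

Euclid: 180557 = 26·6851 + 2431; 6851 = 2·2431 + 1989; 2431 = 1·1989 + 442; 1989 = 4·442 + 221; 442 = 2·221 + 0. Last nonzero remainder: 221.

221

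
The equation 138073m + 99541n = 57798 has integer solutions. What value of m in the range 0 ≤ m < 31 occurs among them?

Euclid: 138073 = 1·99541 + 38532; 99541 = 2·38532 + 22477; 38532 = 1·22477 + 16055; 22477 = 1·16055 + 6422; 16055 = 2·6422 + 3211; 6422 = 2·3211 + 0 → gcd = 3211; 57798 = 3211·18.
Back-substitution yields 138073·(13) + 99541·(-18) = 3211, so one solution is m = 13·18 = 234, n = -18·18 = -324.
Solutions in m differ by 99541/3211 = 31; the one in [0, 31) is 234 mod 31 = 17.

17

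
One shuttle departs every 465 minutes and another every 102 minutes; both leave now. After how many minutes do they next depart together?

15810

gcd first: 465 = 4·102 + 57; 102 = 1·57 + 45; 57 = 1·45 + 12; 45 = 3·12 + 9; 12 = 1·9 + 3; 9 = 3·3 + 0 → gcd = 3
lcm = 465·102/gcd = 47430/3 = 15810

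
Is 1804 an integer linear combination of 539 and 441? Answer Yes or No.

By Bézout, 539s − 441t = 1804 has integer solutions iff gcd(539, 441) | 1804.
Euclid: 539 = 1·441 + 98; 441 = 4·98 + 49; 98 = 2·49 + 0. gcd = 49; 1804 mod 49 = 40. No.

No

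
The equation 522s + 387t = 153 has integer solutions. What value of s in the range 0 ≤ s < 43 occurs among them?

gcd(522, 387) = 9 (Euclid: 522 = 1·387 + 135; 387 = 2·135 + 117; 135 = 1·117 + 18; 117 = 6·18 + 9; 18 = 2·9 + 0), and 9 | 153.
Extended Euclid: 522·(-20) + 387·(27) = 9. Scale by 17: s₀ = -340.
General solution s = s₀ + 43k; reducing mod 43 gives s = 4 (and t = -5).

4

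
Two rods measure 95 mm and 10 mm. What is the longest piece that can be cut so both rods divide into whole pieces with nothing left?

5

Euclid: 95 = 9·10 + 5; 10 = 2·5 + 0. Last nonzero remainder: 5.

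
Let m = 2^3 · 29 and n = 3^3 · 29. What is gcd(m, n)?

min exponent per shared prime: 29 = 29

29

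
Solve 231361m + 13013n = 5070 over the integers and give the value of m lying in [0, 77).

Reduce mod 13013: 231361m ≡ 5070 (mod 13013). With g = gcd(231361, 13013) = 169 dividing 5070, divide through: 1369m ≡ 30 (mod 77).
Since gcd(1369, 77) = 1, m ≡ 30·(1369)⁻¹ ≡ 39 (mod 77). Smallest non-negative: 39.

39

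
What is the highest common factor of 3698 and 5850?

2

Euclid: 5850 = 1·3698 + 2152; 3698 = 1·2152 + 1546; 2152 = 1·1546 + 606; 1546 = 2·606 + 334; 606 = 1·334 + 272; 334 = 1·272 + 62; 272 = 4·62 + 24; 62 = 2·24 + 14; 24 = 1·14 + 10; 14 = 1·10 + 4; 10 = 2·4 + 2; 4 = 2·2 + 0. Last nonzero remainder: 2.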